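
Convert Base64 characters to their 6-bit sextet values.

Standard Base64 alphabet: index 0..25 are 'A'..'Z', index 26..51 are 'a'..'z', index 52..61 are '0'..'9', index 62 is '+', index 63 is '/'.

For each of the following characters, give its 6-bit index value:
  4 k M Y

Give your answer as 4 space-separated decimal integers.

'4': 0..9 range, 52 + ord('4') − ord('0') = 56
'k': a..z range, 26 + ord('k') − ord('a') = 36
'M': A..Z range, ord('M') − ord('A') = 12
'Y': A..Z range, ord('Y') − ord('A') = 24

Answer: 56 36 12 24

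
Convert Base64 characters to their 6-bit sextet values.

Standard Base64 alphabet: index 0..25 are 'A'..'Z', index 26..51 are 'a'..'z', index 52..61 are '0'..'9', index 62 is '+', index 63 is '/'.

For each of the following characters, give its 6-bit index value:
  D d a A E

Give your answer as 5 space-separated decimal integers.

Answer: 3 29 26 0 4

Derivation:
'D': A..Z range, ord('D') − ord('A') = 3
'd': a..z range, 26 + ord('d') − ord('a') = 29
'a': a..z range, 26 + ord('a') − ord('a') = 26
'A': A..Z range, ord('A') − ord('A') = 0
'E': A..Z range, ord('E') − ord('A') = 4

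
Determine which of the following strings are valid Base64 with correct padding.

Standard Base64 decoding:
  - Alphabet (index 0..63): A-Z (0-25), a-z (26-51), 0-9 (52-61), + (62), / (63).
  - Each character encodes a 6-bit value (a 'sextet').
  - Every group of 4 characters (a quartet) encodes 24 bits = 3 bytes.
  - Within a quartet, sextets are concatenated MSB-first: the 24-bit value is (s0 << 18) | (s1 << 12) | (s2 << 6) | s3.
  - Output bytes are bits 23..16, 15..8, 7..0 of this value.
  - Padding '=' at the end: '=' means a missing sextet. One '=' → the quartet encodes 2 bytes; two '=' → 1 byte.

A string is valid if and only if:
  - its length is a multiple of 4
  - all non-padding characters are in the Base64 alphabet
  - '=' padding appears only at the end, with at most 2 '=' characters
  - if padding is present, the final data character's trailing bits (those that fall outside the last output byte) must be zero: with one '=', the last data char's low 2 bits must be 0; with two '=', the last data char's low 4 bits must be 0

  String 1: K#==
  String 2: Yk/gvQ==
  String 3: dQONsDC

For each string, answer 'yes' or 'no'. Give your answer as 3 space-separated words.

String 1: 'K#==' → invalid (bad char(s): ['#'])
String 2: 'Yk/gvQ==' → valid
String 3: 'dQONsDC' → invalid (len=7 not mult of 4)

Answer: no yes no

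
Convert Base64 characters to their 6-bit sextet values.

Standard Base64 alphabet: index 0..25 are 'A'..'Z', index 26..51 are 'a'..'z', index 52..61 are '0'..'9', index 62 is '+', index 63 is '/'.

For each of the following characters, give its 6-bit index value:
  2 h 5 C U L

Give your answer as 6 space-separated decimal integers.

Answer: 54 33 57 2 20 11

Derivation:
'2': 0..9 range, 52 + ord('2') − ord('0') = 54
'h': a..z range, 26 + ord('h') − ord('a') = 33
'5': 0..9 range, 52 + ord('5') − ord('0') = 57
'C': A..Z range, ord('C') − ord('A') = 2
'U': A..Z range, ord('U') − ord('A') = 20
'L': A..Z range, ord('L') − ord('A') = 11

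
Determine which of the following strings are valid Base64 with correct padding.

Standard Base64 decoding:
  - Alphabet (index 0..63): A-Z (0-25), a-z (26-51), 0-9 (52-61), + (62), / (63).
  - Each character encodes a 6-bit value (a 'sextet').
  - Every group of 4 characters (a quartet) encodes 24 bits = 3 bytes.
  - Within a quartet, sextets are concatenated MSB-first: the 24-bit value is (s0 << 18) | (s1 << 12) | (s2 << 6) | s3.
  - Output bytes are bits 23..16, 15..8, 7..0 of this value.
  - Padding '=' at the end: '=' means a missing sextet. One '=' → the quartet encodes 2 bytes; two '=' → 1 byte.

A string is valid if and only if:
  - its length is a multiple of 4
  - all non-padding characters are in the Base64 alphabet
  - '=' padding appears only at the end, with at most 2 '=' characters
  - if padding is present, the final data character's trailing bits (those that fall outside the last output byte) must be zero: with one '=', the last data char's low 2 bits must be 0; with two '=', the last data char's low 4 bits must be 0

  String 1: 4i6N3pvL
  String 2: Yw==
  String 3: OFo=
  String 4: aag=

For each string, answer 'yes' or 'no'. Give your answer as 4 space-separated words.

String 1: '4i6N3pvL' → valid
String 2: 'Yw==' → valid
String 3: 'OFo=' → valid
String 4: 'aag=' → valid

Answer: yes yes yes yes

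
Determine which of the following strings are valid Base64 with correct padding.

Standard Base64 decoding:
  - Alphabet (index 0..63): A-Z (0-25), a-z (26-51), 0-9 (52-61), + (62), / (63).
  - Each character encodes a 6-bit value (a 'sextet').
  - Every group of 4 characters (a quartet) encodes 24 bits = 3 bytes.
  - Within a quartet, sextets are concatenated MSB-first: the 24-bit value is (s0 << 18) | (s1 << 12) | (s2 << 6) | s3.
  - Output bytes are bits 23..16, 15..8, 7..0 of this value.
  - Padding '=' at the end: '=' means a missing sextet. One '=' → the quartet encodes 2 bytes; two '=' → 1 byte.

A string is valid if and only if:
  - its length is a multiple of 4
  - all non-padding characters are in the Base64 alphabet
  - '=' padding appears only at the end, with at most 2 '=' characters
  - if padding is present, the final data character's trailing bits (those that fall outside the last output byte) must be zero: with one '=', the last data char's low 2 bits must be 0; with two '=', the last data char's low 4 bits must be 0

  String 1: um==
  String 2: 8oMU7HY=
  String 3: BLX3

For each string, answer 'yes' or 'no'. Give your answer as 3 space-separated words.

String 1: 'um==' → invalid (bad trailing bits)
String 2: '8oMU7HY=' → valid
String 3: 'BLX3' → valid

Answer: no yes yes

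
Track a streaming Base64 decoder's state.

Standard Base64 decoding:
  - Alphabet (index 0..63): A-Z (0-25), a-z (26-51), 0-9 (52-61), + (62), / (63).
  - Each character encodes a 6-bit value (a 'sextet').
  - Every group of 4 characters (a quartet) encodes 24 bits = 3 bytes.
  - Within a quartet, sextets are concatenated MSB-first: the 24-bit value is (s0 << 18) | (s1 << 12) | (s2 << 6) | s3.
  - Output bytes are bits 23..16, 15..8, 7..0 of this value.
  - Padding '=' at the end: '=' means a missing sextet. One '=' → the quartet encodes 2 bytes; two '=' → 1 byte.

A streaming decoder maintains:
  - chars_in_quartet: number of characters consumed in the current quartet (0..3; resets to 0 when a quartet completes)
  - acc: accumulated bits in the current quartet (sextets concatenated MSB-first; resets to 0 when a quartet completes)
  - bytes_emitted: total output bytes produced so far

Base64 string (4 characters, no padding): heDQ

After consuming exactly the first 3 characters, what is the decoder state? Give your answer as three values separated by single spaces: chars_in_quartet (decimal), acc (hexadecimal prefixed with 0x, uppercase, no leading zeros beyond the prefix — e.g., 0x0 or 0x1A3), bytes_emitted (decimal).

Answer: 3 0x21783 0

Derivation:
After char 0 ('h'=33): chars_in_quartet=1 acc=0x21 bytes_emitted=0
After char 1 ('e'=30): chars_in_quartet=2 acc=0x85E bytes_emitted=0
After char 2 ('D'=3): chars_in_quartet=3 acc=0x21783 bytes_emitted=0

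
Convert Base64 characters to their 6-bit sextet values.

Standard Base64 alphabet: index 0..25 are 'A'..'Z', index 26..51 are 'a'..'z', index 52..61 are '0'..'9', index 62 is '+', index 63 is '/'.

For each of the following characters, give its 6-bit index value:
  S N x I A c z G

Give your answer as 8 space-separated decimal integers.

'S': A..Z range, ord('S') − ord('A') = 18
'N': A..Z range, ord('N') − ord('A') = 13
'x': a..z range, 26 + ord('x') − ord('a') = 49
'I': A..Z range, ord('I') − ord('A') = 8
'A': A..Z range, ord('A') − ord('A') = 0
'c': a..z range, 26 + ord('c') − ord('a') = 28
'z': a..z range, 26 + ord('z') − ord('a') = 51
'G': A..Z range, ord('G') − ord('A') = 6

Answer: 18 13 49 8 0 28 51 6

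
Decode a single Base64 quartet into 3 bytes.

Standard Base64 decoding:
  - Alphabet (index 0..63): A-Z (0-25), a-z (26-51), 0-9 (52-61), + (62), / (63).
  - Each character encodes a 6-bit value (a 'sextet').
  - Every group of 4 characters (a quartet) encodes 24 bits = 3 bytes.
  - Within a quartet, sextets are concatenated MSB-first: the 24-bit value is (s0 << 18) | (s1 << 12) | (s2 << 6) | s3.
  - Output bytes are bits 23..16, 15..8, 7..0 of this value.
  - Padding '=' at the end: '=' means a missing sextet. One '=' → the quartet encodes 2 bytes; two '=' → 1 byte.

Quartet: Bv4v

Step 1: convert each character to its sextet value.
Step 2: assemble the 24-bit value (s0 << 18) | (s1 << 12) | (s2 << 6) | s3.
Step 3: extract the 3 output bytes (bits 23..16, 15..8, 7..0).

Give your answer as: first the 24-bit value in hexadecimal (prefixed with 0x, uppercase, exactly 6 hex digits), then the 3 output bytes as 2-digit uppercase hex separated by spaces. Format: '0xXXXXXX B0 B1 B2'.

Answer: 0x06FE2F 06 FE 2F

Derivation:
Sextets: B=1, v=47, 4=56, v=47
24-bit: (1<<18) | (47<<12) | (56<<6) | 47
      = 0x040000 | 0x02F000 | 0x000E00 | 0x00002F
      = 0x06FE2F
Bytes: (v>>16)&0xFF=06, (v>>8)&0xFF=FE, v&0xFF=2F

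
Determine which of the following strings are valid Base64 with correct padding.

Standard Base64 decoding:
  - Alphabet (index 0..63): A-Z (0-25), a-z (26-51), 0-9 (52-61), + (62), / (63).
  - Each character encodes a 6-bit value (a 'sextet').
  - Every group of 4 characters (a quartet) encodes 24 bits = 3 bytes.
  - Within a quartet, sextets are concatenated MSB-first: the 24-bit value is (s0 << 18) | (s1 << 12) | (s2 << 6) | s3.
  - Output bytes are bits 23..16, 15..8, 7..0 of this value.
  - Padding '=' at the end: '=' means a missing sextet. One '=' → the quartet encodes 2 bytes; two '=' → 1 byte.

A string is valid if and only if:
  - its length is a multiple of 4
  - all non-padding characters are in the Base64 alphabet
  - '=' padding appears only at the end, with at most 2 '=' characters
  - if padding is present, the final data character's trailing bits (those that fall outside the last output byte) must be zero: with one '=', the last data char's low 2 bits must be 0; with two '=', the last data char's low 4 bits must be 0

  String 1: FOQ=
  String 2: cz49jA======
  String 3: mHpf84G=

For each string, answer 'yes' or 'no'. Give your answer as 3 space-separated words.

Answer: yes no no

Derivation:
String 1: 'FOQ=' → valid
String 2: 'cz49jA======' → invalid (6 pad chars (max 2))
String 3: 'mHpf84G=' → invalid (bad trailing bits)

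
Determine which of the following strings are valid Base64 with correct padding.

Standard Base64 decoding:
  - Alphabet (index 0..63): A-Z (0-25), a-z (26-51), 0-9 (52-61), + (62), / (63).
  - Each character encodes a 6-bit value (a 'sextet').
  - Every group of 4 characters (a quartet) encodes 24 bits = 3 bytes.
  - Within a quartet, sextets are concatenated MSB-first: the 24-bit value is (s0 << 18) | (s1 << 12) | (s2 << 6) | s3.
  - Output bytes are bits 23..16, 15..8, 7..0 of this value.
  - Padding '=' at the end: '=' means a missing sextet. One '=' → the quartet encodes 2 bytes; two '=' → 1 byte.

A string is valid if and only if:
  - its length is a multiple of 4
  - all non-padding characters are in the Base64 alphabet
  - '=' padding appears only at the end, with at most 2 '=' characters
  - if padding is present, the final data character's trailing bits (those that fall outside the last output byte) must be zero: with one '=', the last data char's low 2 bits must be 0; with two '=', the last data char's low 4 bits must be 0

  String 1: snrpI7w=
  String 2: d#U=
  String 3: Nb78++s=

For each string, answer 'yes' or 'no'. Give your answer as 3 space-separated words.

Answer: yes no yes

Derivation:
String 1: 'snrpI7w=' → valid
String 2: 'd#U=' → invalid (bad char(s): ['#'])
String 3: 'Nb78++s=' → valid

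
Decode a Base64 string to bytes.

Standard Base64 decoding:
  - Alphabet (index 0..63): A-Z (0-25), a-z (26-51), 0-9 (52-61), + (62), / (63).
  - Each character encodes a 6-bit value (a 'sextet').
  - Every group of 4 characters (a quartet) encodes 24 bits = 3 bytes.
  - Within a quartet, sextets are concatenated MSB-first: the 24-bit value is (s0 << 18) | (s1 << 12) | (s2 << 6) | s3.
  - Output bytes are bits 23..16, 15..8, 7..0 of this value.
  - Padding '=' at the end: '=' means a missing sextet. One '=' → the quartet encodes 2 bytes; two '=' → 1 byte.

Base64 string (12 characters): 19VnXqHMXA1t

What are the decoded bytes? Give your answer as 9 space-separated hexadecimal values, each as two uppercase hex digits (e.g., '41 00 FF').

Answer: D7 D5 67 5E A1 CC 5C 0D 6D

Derivation:
After char 0 ('1'=53): chars_in_quartet=1 acc=0x35 bytes_emitted=0
After char 1 ('9'=61): chars_in_quartet=2 acc=0xD7D bytes_emitted=0
After char 2 ('V'=21): chars_in_quartet=3 acc=0x35F55 bytes_emitted=0
After char 3 ('n'=39): chars_in_quartet=4 acc=0xD7D567 -> emit D7 D5 67, reset; bytes_emitted=3
After char 4 ('X'=23): chars_in_quartet=1 acc=0x17 bytes_emitted=3
After char 5 ('q'=42): chars_in_quartet=2 acc=0x5EA bytes_emitted=3
After char 6 ('H'=7): chars_in_quartet=3 acc=0x17A87 bytes_emitted=3
After char 7 ('M'=12): chars_in_quartet=4 acc=0x5EA1CC -> emit 5E A1 CC, reset; bytes_emitted=6
After char 8 ('X'=23): chars_in_quartet=1 acc=0x17 bytes_emitted=6
After char 9 ('A'=0): chars_in_quartet=2 acc=0x5C0 bytes_emitted=6
After char 10 ('1'=53): chars_in_quartet=3 acc=0x17035 bytes_emitted=6
After char 11 ('t'=45): chars_in_quartet=4 acc=0x5C0D6D -> emit 5C 0D 6D, reset; bytes_emitted=9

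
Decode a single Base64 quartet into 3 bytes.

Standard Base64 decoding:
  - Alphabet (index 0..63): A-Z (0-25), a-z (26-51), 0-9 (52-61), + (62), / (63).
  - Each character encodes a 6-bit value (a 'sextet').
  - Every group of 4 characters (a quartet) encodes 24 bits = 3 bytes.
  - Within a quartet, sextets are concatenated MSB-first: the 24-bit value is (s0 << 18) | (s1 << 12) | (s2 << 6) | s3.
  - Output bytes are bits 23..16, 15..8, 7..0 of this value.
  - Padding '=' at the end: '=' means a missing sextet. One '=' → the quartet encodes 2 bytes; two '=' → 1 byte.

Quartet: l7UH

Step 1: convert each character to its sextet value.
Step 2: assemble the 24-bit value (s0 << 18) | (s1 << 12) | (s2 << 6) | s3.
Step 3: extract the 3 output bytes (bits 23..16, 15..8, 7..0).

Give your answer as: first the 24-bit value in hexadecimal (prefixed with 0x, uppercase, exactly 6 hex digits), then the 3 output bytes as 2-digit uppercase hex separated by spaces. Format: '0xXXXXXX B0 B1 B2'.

Sextets: l=37, 7=59, U=20, H=7
24-bit: (37<<18) | (59<<12) | (20<<6) | 7
      = 0x940000 | 0x03B000 | 0x000500 | 0x000007
      = 0x97B507
Bytes: (v>>16)&0xFF=97, (v>>8)&0xFF=B5, v&0xFF=07

Answer: 0x97B507 97 B5 07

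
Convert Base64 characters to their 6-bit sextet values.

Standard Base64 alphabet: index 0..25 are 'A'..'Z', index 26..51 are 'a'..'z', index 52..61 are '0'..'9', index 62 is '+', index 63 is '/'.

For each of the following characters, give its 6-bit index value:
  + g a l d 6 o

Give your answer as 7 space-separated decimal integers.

Answer: 62 32 26 37 29 58 40

Derivation:
'+': index 62
'g': a..z range, 26 + ord('g') − ord('a') = 32
'a': a..z range, 26 + ord('a') − ord('a') = 26
'l': a..z range, 26 + ord('l') − ord('a') = 37
'd': a..z range, 26 + ord('d') − ord('a') = 29
'6': 0..9 range, 52 + ord('6') − ord('0') = 58
'o': a..z range, 26 + ord('o') − ord('a') = 40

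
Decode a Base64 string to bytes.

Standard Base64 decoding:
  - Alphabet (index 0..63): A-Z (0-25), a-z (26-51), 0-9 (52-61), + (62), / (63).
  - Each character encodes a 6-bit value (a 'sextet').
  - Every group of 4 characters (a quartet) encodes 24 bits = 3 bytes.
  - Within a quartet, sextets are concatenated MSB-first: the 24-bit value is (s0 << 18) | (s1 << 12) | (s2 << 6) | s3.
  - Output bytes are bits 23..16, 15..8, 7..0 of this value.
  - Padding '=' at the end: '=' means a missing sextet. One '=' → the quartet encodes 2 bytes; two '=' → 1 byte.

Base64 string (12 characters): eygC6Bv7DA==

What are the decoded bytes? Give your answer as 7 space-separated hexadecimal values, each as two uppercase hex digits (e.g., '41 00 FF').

After char 0 ('e'=30): chars_in_quartet=1 acc=0x1E bytes_emitted=0
After char 1 ('y'=50): chars_in_quartet=2 acc=0x7B2 bytes_emitted=0
After char 2 ('g'=32): chars_in_quartet=3 acc=0x1ECA0 bytes_emitted=0
After char 3 ('C'=2): chars_in_quartet=4 acc=0x7B2802 -> emit 7B 28 02, reset; bytes_emitted=3
After char 4 ('6'=58): chars_in_quartet=1 acc=0x3A bytes_emitted=3
After char 5 ('B'=1): chars_in_quartet=2 acc=0xE81 bytes_emitted=3
After char 6 ('v'=47): chars_in_quartet=3 acc=0x3A06F bytes_emitted=3
After char 7 ('7'=59): chars_in_quartet=4 acc=0xE81BFB -> emit E8 1B FB, reset; bytes_emitted=6
After char 8 ('D'=3): chars_in_quartet=1 acc=0x3 bytes_emitted=6
After char 9 ('A'=0): chars_in_quartet=2 acc=0xC0 bytes_emitted=6
Padding '==': partial quartet acc=0xC0 -> emit 0C; bytes_emitted=7

Answer: 7B 28 02 E8 1B FB 0C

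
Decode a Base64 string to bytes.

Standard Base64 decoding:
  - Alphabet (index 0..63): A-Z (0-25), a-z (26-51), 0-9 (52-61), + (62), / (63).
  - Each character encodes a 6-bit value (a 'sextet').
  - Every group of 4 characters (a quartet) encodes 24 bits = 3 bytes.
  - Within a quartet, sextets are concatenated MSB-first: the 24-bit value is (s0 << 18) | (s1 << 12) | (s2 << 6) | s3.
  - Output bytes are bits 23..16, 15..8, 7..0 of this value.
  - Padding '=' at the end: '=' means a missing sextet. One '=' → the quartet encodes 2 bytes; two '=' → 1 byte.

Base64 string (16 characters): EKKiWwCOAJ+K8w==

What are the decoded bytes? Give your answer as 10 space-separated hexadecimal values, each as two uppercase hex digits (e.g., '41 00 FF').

After char 0 ('E'=4): chars_in_quartet=1 acc=0x4 bytes_emitted=0
After char 1 ('K'=10): chars_in_quartet=2 acc=0x10A bytes_emitted=0
After char 2 ('K'=10): chars_in_quartet=3 acc=0x428A bytes_emitted=0
After char 3 ('i'=34): chars_in_quartet=4 acc=0x10A2A2 -> emit 10 A2 A2, reset; bytes_emitted=3
After char 4 ('W'=22): chars_in_quartet=1 acc=0x16 bytes_emitted=3
After char 5 ('w'=48): chars_in_quartet=2 acc=0x5B0 bytes_emitted=3
After char 6 ('C'=2): chars_in_quartet=3 acc=0x16C02 bytes_emitted=3
After char 7 ('O'=14): chars_in_quartet=4 acc=0x5B008E -> emit 5B 00 8E, reset; bytes_emitted=6
After char 8 ('A'=0): chars_in_quartet=1 acc=0x0 bytes_emitted=6
After char 9 ('J'=9): chars_in_quartet=2 acc=0x9 bytes_emitted=6
After char 10 ('+'=62): chars_in_quartet=3 acc=0x27E bytes_emitted=6
After char 11 ('K'=10): chars_in_quartet=4 acc=0x9F8A -> emit 00 9F 8A, reset; bytes_emitted=9
After char 12 ('8'=60): chars_in_quartet=1 acc=0x3C bytes_emitted=9
After char 13 ('w'=48): chars_in_quartet=2 acc=0xF30 bytes_emitted=9
Padding '==': partial quartet acc=0xF30 -> emit F3; bytes_emitted=10

Answer: 10 A2 A2 5B 00 8E 00 9F 8A F3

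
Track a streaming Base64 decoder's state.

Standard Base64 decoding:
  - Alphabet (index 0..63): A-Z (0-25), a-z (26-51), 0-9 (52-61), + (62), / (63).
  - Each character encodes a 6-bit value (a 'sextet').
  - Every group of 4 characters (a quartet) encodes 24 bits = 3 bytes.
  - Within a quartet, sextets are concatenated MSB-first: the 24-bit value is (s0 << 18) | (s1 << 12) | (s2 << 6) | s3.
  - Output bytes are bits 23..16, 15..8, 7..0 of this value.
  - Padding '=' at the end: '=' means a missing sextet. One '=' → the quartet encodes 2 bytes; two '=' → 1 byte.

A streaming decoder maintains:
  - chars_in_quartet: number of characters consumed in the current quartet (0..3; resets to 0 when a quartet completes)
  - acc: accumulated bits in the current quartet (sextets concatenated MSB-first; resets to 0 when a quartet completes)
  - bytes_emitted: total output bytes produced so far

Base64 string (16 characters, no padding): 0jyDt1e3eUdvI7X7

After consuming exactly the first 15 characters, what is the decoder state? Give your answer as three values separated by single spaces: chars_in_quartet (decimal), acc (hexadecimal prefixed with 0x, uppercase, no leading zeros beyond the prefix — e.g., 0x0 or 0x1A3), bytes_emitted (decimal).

After char 0 ('0'=52): chars_in_quartet=1 acc=0x34 bytes_emitted=0
After char 1 ('j'=35): chars_in_quartet=2 acc=0xD23 bytes_emitted=0
After char 2 ('y'=50): chars_in_quartet=3 acc=0x348F2 bytes_emitted=0
After char 3 ('D'=3): chars_in_quartet=4 acc=0xD23C83 -> emit D2 3C 83, reset; bytes_emitted=3
After char 4 ('t'=45): chars_in_quartet=1 acc=0x2D bytes_emitted=3
After char 5 ('1'=53): chars_in_quartet=2 acc=0xB75 bytes_emitted=3
After char 6 ('e'=30): chars_in_quartet=3 acc=0x2DD5E bytes_emitted=3
After char 7 ('3'=55): chars_in_quartet=4 acc=0xB757B7 -> emit B7 57 B7, reset; bytes_emitted=6
After char 8 ('e'=30): chars_in_quartet=1 acc=0x1E bytes_emitted=6
After char 9 ('U'=20): chars_in_quartet=2 acc=0x794 bytes_emitted=6
After char 10 ('d'=29): chars_in_quartet=3 acc=0x1E51D bytes_emitted=6
After char 11 ('v'=47): chars_in_quartet=4 acc=0x79476F -> emit 79 47 6F, reset; bytes_emitted=9
After char 12 ('I'=8): chars_in_quartet=1 acc=0x8 bytes_emitted=9
After char 13 ('7'=59): chars_in_quartet=2 acc=0x23B bytes_emitted=9
After char 14 ('X'=23): chars_in_quartet=3 acc=0x8ED7 bytes_emitted=9

Answer: 3 0x8ED7 9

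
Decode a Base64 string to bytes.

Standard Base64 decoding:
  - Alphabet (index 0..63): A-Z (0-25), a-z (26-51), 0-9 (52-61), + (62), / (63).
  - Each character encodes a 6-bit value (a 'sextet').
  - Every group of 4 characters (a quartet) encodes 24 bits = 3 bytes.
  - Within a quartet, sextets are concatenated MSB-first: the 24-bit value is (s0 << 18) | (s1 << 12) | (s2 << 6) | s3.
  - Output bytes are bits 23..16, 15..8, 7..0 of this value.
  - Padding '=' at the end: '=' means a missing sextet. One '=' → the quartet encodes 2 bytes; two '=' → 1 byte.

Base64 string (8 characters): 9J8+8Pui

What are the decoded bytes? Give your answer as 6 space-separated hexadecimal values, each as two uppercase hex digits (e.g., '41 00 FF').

Answer: F4 9F 3E F0 FB A2

Derivation:
After char 0 ('9'=61): chars_in_quartet=1 acc=0x3D bytes_emitted=0
After char 1 ('J'=9): chars_in_quartet=2 acc=0xF49 bytes_emitted=0
After char 2 ('8'=60): chars_in_quartet=3 acc=0x3D27C bytes_emitted=0
After char 3 ('+'=62): chars_in_quartet=4 acc=0xF49F3E -> emit F4 9F 3E, reset; bytes_emitted=3
After char 4 ('8'=60): chars_in_quartet=1 acc=0x3C bytes_emitted=3
After char 5 ('P'=15): chars_in_quartet=2 acc=0xF0F bytes_emitted=3
After char 6 ('u'=46): chars_in_quartet=3 acc=0x3C3EE bytes_emitted=3
After char 7 ('i'=34): chars_in_quartet=4 acc=0xF0FBA2 -> emit F0 FB A2, reset; bytes_emitted=6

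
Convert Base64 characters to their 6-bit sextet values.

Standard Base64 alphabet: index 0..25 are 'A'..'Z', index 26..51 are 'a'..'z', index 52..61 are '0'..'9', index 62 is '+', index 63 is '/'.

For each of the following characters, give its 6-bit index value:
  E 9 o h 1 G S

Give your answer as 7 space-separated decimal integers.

Answer: 4 61 40 33 53 6 18

Derivation:
'E': A..Z range, ord('E') − ord('A') = 4
'9': 0..9 range, 52 + ord('9') − ord('0') = 61
'o': a..z range, 26 + ord('o') − ord('a') = 40
'h': a..z range, 26 + ord('h') − ord('a') = 33
'1': 0..9 range, 52 + ord('1') − ord('0') = 53
'G': A..Z range, ord('G') − ord('A') = 6
'S': A..Z range, ord('S') − ord('A') = 18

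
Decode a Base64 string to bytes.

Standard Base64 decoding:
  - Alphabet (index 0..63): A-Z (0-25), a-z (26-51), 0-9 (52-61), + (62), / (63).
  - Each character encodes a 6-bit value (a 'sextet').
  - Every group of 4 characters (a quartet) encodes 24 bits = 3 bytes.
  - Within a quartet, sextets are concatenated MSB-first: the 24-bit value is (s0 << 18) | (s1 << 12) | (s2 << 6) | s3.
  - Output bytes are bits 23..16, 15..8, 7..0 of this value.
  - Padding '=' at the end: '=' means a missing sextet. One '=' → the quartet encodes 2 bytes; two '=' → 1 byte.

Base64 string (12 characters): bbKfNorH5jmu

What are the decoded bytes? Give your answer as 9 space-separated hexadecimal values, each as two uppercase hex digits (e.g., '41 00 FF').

Answer: 6D B2 9F 36 8A C7 E6 39 AE

Derivation:
After char 0 ('b'=27): chars_in_quartet=1 acc=0x1B bytes_emitted=0
After char 1 ('b'=27): chars_in_quartet=2 acc=0x6DB bytes_emitted=0
After char 2 ('K'=10): chars_in_quartet=3 acc=0x1B6CA bytes_emitted=0
After char 3 ('f'=31): chars_in_quartet=4 acc=0x6DB29F -> emit 6D B2 9F, reset; bytes_emitted=3
After char 4 ('N'=13): chars_in_quartet=1 acc=0xD bytes_emitted=3
After char 5 ('o'=40): chars_in_quartet=2 acc=0x368 bytes_emitted=3
After char 6 ('r'=43): chars_in_quartet=3 acc=0xDA2B bytes_emitted=3
After char 7 ('H'=7): chars_in_quartet=4 acc=0x368AC7 -> emit 36 8A C7, reset; bytes_emitted=6
After char 8 ('5'=57): chars_in_quartet=1 acc=0x39 bytes_emitted=6
After char 9 ('j'=35): chars_in_quartet=2 acc=0xE63 bytes_emitted=6
After char 10 ('m'=38): chars_in_quartet=3 acc=0x398E6 bytes_emitted=6
After char 11 ('u'=46): chars_in_quartet=4 acc=0xE639AE -> emit E6 39 AE, reset; bytes_emitted=9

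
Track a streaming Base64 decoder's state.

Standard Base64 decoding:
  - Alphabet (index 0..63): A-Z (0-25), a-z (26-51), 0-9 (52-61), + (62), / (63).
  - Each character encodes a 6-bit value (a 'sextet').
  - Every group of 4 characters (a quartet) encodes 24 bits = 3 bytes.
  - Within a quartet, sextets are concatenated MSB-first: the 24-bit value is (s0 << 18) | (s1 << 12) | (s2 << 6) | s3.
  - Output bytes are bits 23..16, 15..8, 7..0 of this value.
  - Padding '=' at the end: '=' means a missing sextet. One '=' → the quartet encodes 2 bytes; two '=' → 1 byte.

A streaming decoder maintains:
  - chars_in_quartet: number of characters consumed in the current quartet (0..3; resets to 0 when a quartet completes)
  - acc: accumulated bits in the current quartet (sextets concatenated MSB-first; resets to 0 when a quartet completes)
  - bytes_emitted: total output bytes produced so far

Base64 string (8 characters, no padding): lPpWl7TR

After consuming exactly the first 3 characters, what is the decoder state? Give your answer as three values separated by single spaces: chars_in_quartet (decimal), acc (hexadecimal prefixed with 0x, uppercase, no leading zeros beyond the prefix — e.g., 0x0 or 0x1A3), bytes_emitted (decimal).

After char 0 ('l'=37): chars_in_quartet=1 acc=0x25 bytes_emitted=0
After char 1 ('P'=15): chars_in_quartet=2 acc=0x94F bytes_emitted=0
After char 2 ('p'=41): chars_in_quartet=3 acc=0x253E9 bytes_emitted=0

Answer: 3 0x253E9 0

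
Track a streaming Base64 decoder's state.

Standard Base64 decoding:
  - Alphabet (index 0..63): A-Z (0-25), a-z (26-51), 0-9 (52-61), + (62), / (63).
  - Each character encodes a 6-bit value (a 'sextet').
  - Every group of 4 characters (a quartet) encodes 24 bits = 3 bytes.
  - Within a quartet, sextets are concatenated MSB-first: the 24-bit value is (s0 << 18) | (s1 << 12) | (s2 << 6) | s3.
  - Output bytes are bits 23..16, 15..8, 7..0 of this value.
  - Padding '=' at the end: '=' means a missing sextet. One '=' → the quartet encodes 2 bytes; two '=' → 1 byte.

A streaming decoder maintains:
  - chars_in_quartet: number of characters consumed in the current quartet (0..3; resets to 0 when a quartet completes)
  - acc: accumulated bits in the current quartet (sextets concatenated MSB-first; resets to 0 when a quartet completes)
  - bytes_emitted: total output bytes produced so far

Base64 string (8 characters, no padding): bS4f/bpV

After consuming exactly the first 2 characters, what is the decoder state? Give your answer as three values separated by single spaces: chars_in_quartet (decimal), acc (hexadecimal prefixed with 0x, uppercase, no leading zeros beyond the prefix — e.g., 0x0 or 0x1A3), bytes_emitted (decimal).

After char 0 ('b'=27): chars_in_quartet=1 acc=0x1B bytes_emitted=0
After char 1 ('S'=18): chars_in_quartet=2 acc=0x6D2 bytes_emitted=0

Answer: 2 0x6D2 0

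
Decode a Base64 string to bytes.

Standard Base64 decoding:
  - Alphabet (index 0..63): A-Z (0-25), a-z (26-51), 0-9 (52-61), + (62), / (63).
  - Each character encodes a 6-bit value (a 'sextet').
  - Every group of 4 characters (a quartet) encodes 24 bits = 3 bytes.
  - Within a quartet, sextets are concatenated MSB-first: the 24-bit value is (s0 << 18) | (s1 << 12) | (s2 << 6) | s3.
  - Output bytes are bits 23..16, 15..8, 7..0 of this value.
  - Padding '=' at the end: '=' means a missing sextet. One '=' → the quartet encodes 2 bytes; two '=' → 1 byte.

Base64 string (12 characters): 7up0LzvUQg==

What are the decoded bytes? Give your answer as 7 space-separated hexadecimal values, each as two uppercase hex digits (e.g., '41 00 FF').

Answer: EE EA 74 2F 3B D4 42

Derivation:
After char 0 ('7'=59): chars_in_quartet=1 acc=0x3B bytes_emitted=0
After char 1 ('u'=46): chars_in_quartet=2 acc=0xEEE bytes_emitted=0
After char 2 ('p'=41): chars_in_quartet=3 acc=0x3BBA9 bytes_emitted=0
After char 3 ('0'=52): chars_in_quartet=4 acc=0xEEEA74 -> emit EE EA 74, reset; bytes_emitted=3
After char 4 ('L'=11): chars_in_quartet=1 acc=0xB bytes_emitted=3
After char 5 ('z'=51): chars_in_quartet=2 acc=0x2F3 bytes_emitted=3
After char 6 ('v'=47): chars_in_quartet=3 acc=0xBCEF bytes_emitted=3
After char 7 ('U'=20): chars_in_quartet=4 acc=0x2F3BD4 -> emit 2F 3B D4, reset; bytes_emitted=6
After char 8 ('Q'=16): chars_in_quartet=1 acc=0x10 bytes_emitted=6
After char 9 ('g'=32): chars_in_quartet=2 acc=0x420 bytes_emitted=6
Padding '==': partial quartet acc=0x420 -> emit 42; bytes_emitted=7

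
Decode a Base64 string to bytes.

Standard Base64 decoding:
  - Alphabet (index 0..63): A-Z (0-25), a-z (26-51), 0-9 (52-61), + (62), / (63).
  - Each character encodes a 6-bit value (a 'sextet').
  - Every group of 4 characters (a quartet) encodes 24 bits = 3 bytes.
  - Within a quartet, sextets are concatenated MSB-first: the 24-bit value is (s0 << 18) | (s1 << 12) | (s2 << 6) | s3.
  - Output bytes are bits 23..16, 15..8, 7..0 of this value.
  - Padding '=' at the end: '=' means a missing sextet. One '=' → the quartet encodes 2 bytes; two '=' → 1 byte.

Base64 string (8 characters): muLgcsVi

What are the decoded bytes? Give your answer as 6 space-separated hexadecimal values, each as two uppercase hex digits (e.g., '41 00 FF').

After char 0 ('m'=38): chars_in_quartet=1 acc=0x26 bytes_emitted=0
After char 1 ('u'=46): chars_in_quartet=2 acc=0x9AE bytes_emitted=0
After char 2 ('L'=11): chars_in_quartet=3 acc=0x26B8B bytes_emitted=0
After char 3 ('g'=32): chars_in_quartet=4 acc=0x9AE2E0 -> emit 9A E2 E0, reset; bytes_emitted=3
After char 4 ('c'=28): chars_in_quartet=1 acc=0x1C bytes_emitted=3
After char 5 ('s'=44): chars_in_quartet=2 acc=0x72C bytes_emitted=3
After char 6 ('V'=21): chars_in_quartet=3 acc=0x1CB15 bytes_emitted=3
After char 7 ('i'=34): chars_in_quartet=4 acc=0x72C562 -> emit 72 C5 62, reset; bytes_emitted=6

Answer: 9A E2 E0 72 C5 62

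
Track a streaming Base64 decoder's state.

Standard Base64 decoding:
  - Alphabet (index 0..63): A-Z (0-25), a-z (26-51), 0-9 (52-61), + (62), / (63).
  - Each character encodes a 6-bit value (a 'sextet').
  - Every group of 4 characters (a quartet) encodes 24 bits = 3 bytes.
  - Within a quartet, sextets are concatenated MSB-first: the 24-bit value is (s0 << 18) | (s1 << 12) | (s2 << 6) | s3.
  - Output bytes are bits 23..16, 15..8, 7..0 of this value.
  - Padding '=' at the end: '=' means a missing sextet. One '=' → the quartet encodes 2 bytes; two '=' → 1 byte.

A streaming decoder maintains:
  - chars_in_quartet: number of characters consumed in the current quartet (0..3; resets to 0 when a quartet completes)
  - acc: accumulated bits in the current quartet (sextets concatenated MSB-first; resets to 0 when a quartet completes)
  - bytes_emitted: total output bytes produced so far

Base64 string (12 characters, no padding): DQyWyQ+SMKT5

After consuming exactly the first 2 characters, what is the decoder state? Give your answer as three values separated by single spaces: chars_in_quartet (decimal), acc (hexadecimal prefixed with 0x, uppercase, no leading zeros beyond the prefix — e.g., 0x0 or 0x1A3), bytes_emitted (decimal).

After char 0 ('D'=3): chars_in_quartet=1 acc=0x3 bytes_emitted=0
After char 1 ('Q'=16): chars_in_quartet=2 acc=0xD0 bytes_emitted=0

Answer: 2 0xD0 0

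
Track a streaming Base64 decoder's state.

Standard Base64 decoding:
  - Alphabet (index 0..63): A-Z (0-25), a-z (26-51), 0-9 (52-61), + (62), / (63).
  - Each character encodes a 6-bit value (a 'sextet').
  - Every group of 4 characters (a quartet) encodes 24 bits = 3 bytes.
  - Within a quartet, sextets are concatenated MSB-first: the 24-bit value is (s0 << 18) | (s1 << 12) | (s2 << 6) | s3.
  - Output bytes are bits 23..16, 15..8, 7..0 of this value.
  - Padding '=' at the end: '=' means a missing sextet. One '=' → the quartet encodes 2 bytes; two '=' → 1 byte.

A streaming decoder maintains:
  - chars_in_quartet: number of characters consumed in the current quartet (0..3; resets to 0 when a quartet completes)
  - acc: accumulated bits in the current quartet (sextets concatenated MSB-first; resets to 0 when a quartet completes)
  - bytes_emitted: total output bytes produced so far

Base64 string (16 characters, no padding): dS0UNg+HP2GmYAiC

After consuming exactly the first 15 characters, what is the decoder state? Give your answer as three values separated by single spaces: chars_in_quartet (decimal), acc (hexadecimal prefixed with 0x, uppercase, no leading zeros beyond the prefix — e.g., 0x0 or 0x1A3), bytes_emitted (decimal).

After char 0 ('d'=29): chars_in_quartet=1 acc=0x1D bytes_emitted=0
After char 1 ('S'=18): chars_in_quartet=2 acc=0x752 bytes_emitted=0
After char 2 ('0'=52): chars_in_quartet=3 acc=0x1D4B4 bytes_emitted=0
After char 3 ('U'=20): chars_in_quartet=4 acc=0x752D14 -> emit 75 2D 14, reset; bytes_emitted=3
After char 4 ('N'=13): chars_in_quartet=1 acc=0xD bytes_emitted=3
After char 5 ('g'=32): chars_in_quartet=2 acc=0x360 bytes_emitted=3
After char 6 ('+'=62): chars_in_quartet=3 acc=0xD83E bytes_emitted=3
After char 7 ('H'=7): chars_in_quartet=4 acc=0x360F87 -> emit 36 0F 87, reset; bytes_emitted=6
After char 8 ('P'=15): chars_in_quartet=1 acc=0xF bytes_emitted=6
After char 9 ('2'=54): chars_in_quartet=2 acc=0x3F6 bytes_emitted=6
After char 10 ('G'=6): chars_in_quartet=3 acc=0xFD86 bytes_emitted=6
After char 11 ('m'=38): chars_in_quartet=4 acc=0x3F61A6 -> emit 3F 61 A6, reset; bytes_emitted=9
After char 12 ('Y'=24): chars_in_quartet=1 acc=0x18 bytes_emitted=9
After char 13 ('A'=0): chars_in_quartet=2 acc=0x600 bytes_emitted=9
After char 14 ('i'=34): chars_in_quartet=3 acc=0x18022 bytes_emitted=9

Answer: 3 0x18022 9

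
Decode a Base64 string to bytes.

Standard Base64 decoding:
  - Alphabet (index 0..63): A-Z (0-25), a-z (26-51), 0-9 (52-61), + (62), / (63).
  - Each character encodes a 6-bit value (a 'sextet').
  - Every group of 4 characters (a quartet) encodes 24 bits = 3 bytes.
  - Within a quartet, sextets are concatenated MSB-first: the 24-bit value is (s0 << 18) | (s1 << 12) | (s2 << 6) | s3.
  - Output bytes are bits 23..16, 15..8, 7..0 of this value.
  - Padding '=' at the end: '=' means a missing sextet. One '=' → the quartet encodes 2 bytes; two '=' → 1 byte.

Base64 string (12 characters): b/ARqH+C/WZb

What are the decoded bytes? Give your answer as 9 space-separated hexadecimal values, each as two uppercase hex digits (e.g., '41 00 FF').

Answer: 6F F0 11 A8 7F 82 FD 66 5B

Derivation:
After char 0 ('b'=27): chars_in_quartet=1 acc=0x1B bytes_emitted=0
After char 1 ('/'=63): chars_in_quartet=2 acc=0x6FF bytes_emitted=0
After char 2 ('A'=0): chars_in_quartet=3 acc=0x1BFC0 bytes_emitted=0
After char 3 ('R'=17): chars_in_quartet=4 acc=0x6FF011 -> emit 6F F0 11, reset; bytes_emitted=3
After char 4 ('q'=42): chars_in_quartet=1 acc=0x2A bytes_emitted=3
After char 5 ('H'=7): chars_in_quartet=2 acc=0xA87 bytes_emitted=3
After char 6 ('+'=62): chars_in_quartet=3 acc=0x2A1FE bytes_emitted=3
After char 7 ('C'=2): chars_in_quartet=4 acc=0xA87F82 -> emit A8 7F 82, reset; bytes_emitted=6
After char 8 ('/'=63): chars_in_quartet=1 acc=0x3F bytes_emitted=6
After char 9 ('W'=22): chars_in_quartet=2 acc=0xFD6 bytes_emitted=6
After char 10 ('Z'=25): chars_in_quartet=3 acc=0x3F599 bytes_emitted=6
After char 11 ('b'=27): chars_in_quartet=4 acc=0xFD665B -> emit FD 66 5B, reset; bytes_emitted=9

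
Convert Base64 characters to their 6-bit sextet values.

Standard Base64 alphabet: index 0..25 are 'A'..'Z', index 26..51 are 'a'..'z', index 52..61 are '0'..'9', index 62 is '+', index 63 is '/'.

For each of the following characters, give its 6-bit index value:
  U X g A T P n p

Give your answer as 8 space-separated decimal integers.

Answer: 20 23 32 0 19 15 39 41

Derivation:
'U': A..Z range, ord('U') − ord('A') = 20
'X': A..Z range, ord('X') − ord('A') = 23
'g': a..z range, 26 + ord('g') − ord('a') = 32
'A': A..Z range, ord('A') − ord('A') = 0
'T': A..Z range, ord('T') − ord('A') = 19
'P': A..Z range, ord('P') − ord('A') = 15
'n': a..z range, 26 + ord('n') − ord('a') = 39
'p': a..z range, 26 + ord('p') − ord('a') = 41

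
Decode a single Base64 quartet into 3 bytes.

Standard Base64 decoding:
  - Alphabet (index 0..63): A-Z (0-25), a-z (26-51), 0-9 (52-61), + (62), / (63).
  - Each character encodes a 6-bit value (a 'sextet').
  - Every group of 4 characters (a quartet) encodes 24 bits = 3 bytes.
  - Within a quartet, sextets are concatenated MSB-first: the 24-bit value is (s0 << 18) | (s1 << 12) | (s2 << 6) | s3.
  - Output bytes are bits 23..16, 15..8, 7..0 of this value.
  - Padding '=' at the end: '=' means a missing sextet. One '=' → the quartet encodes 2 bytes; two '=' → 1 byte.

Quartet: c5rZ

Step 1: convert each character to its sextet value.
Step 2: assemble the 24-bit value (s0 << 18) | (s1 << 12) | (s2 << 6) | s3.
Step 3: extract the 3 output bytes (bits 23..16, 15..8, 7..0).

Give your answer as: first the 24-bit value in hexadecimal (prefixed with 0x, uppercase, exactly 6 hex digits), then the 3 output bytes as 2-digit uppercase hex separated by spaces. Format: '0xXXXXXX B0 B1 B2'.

Answer: 0x739AD9 73 9A D9

Derivation:
Sextets: c=28, 5=57, r=43, Z=25
24-bit: (28<<18) | (57<<12) | (43<<6) | 25
      = 0x700000 | 0x039000 | 0x000AC0 | 0x000019
      = 0x739AD9
Bytes: (v>>16)&0xFF=73, (v>>8)&0xFF=9A, v&0xFF=D9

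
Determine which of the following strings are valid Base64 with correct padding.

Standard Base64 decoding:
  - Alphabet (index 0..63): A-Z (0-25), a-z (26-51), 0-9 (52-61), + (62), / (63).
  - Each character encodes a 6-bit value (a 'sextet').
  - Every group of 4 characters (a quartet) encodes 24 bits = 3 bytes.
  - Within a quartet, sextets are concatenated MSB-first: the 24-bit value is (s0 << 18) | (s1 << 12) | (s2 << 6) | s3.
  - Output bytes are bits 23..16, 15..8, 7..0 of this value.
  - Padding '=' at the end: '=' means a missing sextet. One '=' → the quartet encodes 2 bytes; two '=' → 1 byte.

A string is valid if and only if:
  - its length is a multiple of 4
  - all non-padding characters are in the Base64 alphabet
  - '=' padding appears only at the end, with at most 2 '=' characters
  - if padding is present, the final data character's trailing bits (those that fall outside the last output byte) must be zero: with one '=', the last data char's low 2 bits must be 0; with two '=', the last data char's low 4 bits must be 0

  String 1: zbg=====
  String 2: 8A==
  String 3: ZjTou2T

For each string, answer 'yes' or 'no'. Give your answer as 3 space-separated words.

Answer: no yes no

Derivation:
String 1: 'zbg=====' → invalid (5 pad chars (max 2))
String 2: '8A==' → valid
String 3: 'ZjTou2T' → invalid (len=7 not mult of 4)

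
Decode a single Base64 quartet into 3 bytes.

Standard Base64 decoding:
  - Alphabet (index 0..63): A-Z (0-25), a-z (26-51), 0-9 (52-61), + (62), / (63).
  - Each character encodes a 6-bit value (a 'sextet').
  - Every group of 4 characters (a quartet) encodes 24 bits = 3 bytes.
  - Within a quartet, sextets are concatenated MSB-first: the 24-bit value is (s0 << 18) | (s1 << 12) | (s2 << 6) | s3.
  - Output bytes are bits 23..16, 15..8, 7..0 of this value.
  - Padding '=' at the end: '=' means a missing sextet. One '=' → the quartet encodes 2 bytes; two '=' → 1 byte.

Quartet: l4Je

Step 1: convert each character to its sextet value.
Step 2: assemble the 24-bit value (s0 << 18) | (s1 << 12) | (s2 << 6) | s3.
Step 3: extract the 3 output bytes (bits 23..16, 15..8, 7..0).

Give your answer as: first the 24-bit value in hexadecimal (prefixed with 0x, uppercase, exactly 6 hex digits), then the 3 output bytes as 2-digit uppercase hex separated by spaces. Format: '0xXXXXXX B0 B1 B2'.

Sextets: l=37, 4=56, J=9, e=30
24-bit: (37<<18) | (56<<12) | (9<<6) | 30
      = 0x940000 | 0x038000 | 0x000240 | 0x00001E
      = 0x97825E
Bytes: (v>>16)&0xFF=97, (v>>8)&0xFF=82, v&0xFF=5E

Answer: 0x97825E 97 82 5E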